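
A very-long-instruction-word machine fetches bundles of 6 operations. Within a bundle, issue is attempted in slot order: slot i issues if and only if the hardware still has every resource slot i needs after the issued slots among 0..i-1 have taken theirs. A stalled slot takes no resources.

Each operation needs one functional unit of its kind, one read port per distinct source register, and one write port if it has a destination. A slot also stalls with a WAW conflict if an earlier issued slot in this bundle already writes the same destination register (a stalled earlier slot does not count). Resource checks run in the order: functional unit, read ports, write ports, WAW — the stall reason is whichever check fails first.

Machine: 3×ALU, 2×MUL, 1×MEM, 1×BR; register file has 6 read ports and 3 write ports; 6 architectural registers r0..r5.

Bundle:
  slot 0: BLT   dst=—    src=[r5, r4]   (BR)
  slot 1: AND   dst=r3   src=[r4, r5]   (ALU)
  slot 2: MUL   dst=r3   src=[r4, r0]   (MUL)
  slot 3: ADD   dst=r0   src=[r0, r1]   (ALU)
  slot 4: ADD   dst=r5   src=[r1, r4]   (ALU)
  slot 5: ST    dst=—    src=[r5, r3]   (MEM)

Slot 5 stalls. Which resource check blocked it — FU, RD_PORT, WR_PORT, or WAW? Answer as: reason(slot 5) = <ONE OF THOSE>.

#0 BR src=r5,r4 dispatched  <A:3 Mu:2 Ld:1 B:0 rd:4 wr:3>
#1 ALU src=r4,r5 dispatched  <A:2 Mu:2 Ld:1 B:0 rd:2 wr:2>
#2 MUL src=r4,r0 held:WAW  <A:2 Mu:2 Ld:1 B:0 rd:2 wr:2>
#3 ALU src=r0,r1 dispatched  <A:1 Mu:2 Ld:1 B:0 rd:0 wr:1>
#4 ALU src=r1,r4 held:RD_PORT  <A:1 Mu:2 Ld:1 B:0 rd:0 wr:1>
#5 MEM src=r5,r3 held:RD_PORT  <A:1 Mu:2 Ld:1 B:0 rd:0 wr:1>

reason(slot 5) = RD_PORT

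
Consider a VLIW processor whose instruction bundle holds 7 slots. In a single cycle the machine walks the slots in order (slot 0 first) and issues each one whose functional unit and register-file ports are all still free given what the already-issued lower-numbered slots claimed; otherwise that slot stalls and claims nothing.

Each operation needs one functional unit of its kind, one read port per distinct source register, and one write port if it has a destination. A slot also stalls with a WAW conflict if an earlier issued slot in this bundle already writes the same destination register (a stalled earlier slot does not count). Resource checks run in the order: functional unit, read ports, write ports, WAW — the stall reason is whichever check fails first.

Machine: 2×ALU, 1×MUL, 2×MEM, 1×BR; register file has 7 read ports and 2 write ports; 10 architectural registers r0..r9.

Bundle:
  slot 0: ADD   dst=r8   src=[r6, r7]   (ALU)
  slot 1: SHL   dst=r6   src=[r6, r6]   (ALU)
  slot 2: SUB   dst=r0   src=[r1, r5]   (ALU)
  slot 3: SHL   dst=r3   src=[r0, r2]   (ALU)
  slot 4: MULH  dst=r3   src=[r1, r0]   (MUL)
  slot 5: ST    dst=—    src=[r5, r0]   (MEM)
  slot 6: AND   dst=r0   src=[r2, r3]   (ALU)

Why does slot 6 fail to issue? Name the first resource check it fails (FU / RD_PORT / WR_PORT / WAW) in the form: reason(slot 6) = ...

  0. ALU→r8 ⇒ go  {1A/1Mu/2Ld/1B | 5r 1w}
  1. ALU→r6 ⇒ go  {0A/1Mu/2Ld/1B | 4r 0w}
  2. ALU→r0 ⇒ no(FU)  {0A/1Mu/2Ld/1B | 4r 0w}
  3. ALU→r3 ⇒ no(FU)  {0A/1Mu/2Ld/1B | 4r 0w}
  4. MUL→r3 ⇒ no(WR_PORT)  {0A/1Mu/2Ld/1B | 4r 0w}
  5. MEM ⇒ go  {0A/1Mu/1Ld/1B | 2r 0w}
  6. ALU→r0 ⇒ no(FU)  {0A/1Mu/1Ld/1B | 2r 0w}

reason(slot 6) = FU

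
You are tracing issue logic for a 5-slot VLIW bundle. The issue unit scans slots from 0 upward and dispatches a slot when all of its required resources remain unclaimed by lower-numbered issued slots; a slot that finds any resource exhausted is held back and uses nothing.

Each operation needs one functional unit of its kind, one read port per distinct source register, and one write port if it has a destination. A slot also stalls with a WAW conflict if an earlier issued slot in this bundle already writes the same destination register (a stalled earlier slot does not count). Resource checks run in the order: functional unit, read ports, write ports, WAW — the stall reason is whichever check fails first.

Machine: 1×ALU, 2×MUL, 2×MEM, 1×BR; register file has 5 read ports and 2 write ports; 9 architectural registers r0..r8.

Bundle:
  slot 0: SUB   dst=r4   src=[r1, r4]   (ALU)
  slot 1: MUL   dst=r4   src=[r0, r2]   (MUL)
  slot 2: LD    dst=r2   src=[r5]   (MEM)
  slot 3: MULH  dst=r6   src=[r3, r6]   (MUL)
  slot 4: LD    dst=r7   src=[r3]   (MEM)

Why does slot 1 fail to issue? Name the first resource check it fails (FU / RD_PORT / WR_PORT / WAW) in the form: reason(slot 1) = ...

  0. ALU→r4 ⇒ go  {0A/2Mu/2Ld/1B | 3r 1w}
  1. MUL→r4 ⇒ no(WAW)  {0A/2Mu/2Ld/1B | 3r 1w}
  2. MEM→r2 ⇒ go  {0A/2Mu/1Ld/1B | 2r 0w}
  3. MUL→r6 ⇒ no(WR_PORT)  {0A/2Mu/1Ld/1B | 2r 0w}
  4. MEM→r7 ⇒ no(WR_PORT)  {0A/2Mu/1Ld/1B | 2r 0w}

reason(slot 1) = WAW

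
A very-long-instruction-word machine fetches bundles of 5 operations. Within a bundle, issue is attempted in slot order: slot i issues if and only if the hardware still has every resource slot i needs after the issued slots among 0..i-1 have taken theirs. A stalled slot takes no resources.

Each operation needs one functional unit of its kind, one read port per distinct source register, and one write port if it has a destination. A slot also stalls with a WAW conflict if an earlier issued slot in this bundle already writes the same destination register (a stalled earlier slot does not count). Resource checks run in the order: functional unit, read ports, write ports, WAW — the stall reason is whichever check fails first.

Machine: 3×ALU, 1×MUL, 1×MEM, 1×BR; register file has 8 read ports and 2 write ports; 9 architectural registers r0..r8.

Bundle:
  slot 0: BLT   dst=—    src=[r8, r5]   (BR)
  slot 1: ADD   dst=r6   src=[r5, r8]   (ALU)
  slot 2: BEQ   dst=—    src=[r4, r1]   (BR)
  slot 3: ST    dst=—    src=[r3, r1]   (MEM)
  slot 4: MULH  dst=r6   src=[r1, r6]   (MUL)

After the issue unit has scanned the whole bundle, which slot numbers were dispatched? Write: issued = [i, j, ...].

issued = [0, 1, 3]

  0. BR ⇒ go  {3A/1Mu/1Ld/0B | 6r 2w}
  1. ALU→r6 ⇒ go  {2A/1Mu/1Ld/0B | 4r 1w}
  2. BR ⇒ no(FU)  {2A/1Mu/1Ld/0B | 4r 1w}
  3. MEM ⇒ go  {2A/1Mu/0Ld/0B | 2r 1w}
  4. MUL→r6 ⇒ no(WAW)  {2A/1Mu/0Ld/0B | 2r 1w}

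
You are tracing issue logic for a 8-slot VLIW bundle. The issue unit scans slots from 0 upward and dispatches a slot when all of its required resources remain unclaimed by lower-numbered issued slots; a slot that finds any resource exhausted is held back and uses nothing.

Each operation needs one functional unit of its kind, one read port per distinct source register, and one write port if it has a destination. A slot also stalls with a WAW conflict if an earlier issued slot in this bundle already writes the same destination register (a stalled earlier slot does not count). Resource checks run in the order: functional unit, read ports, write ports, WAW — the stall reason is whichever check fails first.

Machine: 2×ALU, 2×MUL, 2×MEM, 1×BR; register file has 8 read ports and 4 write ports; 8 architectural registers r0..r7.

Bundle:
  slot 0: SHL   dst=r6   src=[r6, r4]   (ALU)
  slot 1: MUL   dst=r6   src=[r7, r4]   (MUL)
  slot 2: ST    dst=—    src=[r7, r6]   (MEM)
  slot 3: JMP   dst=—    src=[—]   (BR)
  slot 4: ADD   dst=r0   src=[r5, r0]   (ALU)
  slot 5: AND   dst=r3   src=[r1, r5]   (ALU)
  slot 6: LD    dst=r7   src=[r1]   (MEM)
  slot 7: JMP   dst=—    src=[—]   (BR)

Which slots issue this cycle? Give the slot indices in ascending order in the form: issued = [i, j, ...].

issued = [0, 2, 3, 4, 6]

slot 0 (ALU): ISSUE — free A1,Mu2,Ld2,B1 rp6 wp3
slot 1 (MUL): stall WAW — free A1,Mu2,Ld2,B1 rp6 wp3
slot 2 (MEM): ISSUE — free A1,Mu2,Ld1,B1 rp4 wp3
slot 3 (BR): ISSUE — free A1,Mu2,Ld1,B0 rp4 wp3
slot 4 (ALU): ISSUE — free A0,Mu2,Ld1,B0 rp2 wp2
slot 5 (ALU): stall FU — free A0,Mu2,Ld1,B0 rp2 wp2
slot 6 (MEM): ISSUE — free A0,Mu2,Ld0,B0 rp1 wp1
slot 7 (BR): stall FU — free A0,Mu2,Ld0,B0 rp1 wp1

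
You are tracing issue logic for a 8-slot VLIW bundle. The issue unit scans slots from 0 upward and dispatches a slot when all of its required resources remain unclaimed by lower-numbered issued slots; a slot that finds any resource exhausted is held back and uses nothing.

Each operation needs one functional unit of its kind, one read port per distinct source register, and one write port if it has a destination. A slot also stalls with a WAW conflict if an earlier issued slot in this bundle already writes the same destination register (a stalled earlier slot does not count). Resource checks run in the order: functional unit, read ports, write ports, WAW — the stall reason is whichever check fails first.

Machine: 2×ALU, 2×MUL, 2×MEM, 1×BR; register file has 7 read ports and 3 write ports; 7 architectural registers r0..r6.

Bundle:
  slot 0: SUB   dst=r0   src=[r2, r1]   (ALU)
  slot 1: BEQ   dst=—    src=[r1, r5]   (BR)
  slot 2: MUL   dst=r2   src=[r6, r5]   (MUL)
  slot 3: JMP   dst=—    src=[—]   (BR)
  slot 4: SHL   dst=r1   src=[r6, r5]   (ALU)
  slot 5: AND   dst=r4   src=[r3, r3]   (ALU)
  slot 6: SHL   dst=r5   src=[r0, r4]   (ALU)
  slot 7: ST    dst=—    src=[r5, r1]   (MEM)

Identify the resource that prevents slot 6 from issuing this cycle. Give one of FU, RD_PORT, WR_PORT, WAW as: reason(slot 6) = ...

reason(slot 6) = FU

(0) want 1×ALU +2rd +1wr — yes → AL1|MU2|ME2|BR1|rd5|wr2
(1) want 1×BR +2rd +0wr — yes → AL1|MU2|ME2|BR0|rd3|wr2
(2) want 1×MUL +2rd +1wr — yes → AL1|MU1|ME2|BR0|rd1|wr1
(3) want 1×BR +0rd +0wr — FU → AL1|MU1|ME2|BR0|rd1|wr1
(4) want 1×ALU +2rd +1wr — RD_PORT → AL1|MU1|ME2|BR0|rd1|wr1
(5) want 1×ALU +1rd +1wr — yes → AL0|MU1|ME2|BR0|rd0|wr0
(6) want 1×ALU +2rd +1wr — FU → AL0|MU1|ME2|BR0|rd0|wr0
(7) want 1×MEM +2rd +0wr — RD_PORT → AL0|MU1|ME2|BR0|rd0|wr0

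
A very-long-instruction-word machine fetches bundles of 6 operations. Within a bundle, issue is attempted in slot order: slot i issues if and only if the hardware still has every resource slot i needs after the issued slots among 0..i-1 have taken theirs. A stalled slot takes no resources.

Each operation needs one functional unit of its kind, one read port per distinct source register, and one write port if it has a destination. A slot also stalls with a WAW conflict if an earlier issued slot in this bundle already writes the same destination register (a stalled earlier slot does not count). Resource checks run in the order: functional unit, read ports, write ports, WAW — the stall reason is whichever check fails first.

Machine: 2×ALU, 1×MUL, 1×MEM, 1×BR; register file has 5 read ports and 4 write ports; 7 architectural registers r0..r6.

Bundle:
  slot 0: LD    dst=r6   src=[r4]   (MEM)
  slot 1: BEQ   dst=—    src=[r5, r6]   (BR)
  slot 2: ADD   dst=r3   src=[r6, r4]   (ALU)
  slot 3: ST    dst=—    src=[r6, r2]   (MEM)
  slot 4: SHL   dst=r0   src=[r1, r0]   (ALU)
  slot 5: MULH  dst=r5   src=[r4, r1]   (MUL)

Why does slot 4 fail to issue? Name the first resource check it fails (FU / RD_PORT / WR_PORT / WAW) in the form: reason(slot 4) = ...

reason(slot 4) = RD_PORT

[0] MEM needs rd=1 wr=1: ok; after: ALU=2 MUL=1 MEM=0 BR=1, R=4, W=3
[1] BR needs rd=2 wr=0: ok; after: ALU=2 MUL=1 MEM=0 BR=0, R=2, W=3
[2] ALU needs rd=2 wr=1: ok; after: ALU=1 MUL=1 MEM=0 BR=0, R=0, W=2
[3] MEM needs rd=2 wr=0: FU; after: ALU=1 MUL=1 MEM=0 BR=0, R=0, W=2
[4] ALU needs rd=2 wr=1: RD_PORT; after: ALU=1 MUL=1 MEM=0 BR=0, R=0, W=2
[5] MUL needs rd=2 wr=1: RD_PORT; after: ALU=1 MUL=1 MEM=0 BR=0, R=0, W=2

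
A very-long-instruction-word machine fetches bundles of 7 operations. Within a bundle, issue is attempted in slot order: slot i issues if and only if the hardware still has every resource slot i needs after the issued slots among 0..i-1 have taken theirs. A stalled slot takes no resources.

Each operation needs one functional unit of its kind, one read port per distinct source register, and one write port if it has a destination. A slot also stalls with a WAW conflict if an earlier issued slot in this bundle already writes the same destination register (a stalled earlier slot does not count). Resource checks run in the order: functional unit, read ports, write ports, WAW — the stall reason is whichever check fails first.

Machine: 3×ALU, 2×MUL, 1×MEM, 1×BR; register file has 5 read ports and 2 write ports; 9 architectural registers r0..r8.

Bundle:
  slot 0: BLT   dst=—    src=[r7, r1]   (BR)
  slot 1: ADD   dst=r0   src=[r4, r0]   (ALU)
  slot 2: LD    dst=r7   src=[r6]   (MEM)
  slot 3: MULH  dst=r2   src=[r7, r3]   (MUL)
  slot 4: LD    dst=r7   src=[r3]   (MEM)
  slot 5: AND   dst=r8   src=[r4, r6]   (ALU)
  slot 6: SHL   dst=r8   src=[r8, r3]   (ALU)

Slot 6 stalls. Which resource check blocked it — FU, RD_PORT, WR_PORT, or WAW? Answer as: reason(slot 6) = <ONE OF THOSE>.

reason(slot 6) = RD_PORT

  0. BR ⇒ go  {3A/2Mu/1Ld/0B | 3r 2w}
  1. ALU→r0 ⇒ go  {2A/2Mu/1Ld/0B | 1r 1w}
  2. MEM→r7 ⇒ go  {2A/2Mu/0Ld/0B | 0r 0w}
  3. MUL→r2 ⇒ no(RD_PORT)  {2A/2Mu/0Ld/0B | 0r 0w}
  4. MEM→r7 ⇒ no(FU)  {2A/2Mu/0Ld/0B | 0r 0w}
  5. ALU→r8 ⇒ no(RD_PORT)  {2A/2Mu/0Ld/0B | 0r 0w}
  6. ALU→r8 ⇒ no(RD_PORT)  {2A/2Mu/0Ld/0B | 0r 0w}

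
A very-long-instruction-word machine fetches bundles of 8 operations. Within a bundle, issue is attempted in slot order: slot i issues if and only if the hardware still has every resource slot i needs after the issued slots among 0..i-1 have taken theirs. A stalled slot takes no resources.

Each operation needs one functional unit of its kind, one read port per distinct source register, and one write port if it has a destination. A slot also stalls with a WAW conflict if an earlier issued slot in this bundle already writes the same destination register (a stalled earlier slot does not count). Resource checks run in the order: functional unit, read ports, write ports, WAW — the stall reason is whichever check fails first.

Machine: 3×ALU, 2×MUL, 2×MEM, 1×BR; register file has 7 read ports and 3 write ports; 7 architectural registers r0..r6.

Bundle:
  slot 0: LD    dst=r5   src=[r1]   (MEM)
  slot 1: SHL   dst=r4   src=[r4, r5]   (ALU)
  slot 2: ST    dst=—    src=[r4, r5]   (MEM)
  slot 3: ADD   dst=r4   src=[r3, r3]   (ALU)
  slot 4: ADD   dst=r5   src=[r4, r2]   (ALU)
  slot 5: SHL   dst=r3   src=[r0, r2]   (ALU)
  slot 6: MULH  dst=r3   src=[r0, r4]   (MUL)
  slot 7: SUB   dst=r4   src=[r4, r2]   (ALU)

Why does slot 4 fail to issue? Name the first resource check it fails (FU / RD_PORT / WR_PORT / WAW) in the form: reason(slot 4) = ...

reason(slot 4) = WAW

#0 MEM src=r1 dispatched  <A:3 Mu:2 Ld:1 B:1 rd:6 wr:2>
#1 ALU src=r4,r5 dispatched  <A:2 Mu:2 Ld:1 B:1 rd:4 wr:1>
#2 MEM src=r4,r5 dispatched  <A:2 Mu:2 Ld:0 B:1 rd:2 wr:1>
#3 ALU src=r3,r3 held:WAW  <A:2 Mu:2 Ld:0 B:1 rd:2 wr:1>
#4 ALU src=r4,r2 held:WAW  <A:2 Mu:2 Ld:0 B:1 rd:2 wr:1>
#5 ALU src=r0,r2 dispatched  <A:1 Mu:2 Ld:0 B:1 rd:0 wr:0>
#6 MUL src=r0,r4 held:RD_PORT  <A:1 Mu:2 Ld:0 B:1 rd:0 wr:0>
#7 ALU src=r4,r2 held:RD_PORT  <A:1 Mu:2 Ld:0 B:1 rd:0 wr:0>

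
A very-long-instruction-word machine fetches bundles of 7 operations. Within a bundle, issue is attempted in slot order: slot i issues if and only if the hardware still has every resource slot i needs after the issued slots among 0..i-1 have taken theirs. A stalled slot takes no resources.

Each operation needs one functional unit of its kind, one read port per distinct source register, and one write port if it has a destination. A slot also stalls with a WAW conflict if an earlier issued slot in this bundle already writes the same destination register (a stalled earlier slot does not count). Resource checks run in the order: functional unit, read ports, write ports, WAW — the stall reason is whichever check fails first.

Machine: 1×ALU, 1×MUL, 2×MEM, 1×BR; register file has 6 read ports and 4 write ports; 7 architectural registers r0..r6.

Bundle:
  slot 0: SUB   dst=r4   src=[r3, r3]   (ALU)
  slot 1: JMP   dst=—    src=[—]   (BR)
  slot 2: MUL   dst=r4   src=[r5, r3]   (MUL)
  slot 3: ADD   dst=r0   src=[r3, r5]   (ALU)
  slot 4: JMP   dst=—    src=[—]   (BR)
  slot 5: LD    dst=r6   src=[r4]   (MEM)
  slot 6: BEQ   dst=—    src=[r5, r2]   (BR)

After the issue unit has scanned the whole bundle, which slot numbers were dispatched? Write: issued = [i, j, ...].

issued = [0, 1, 5]

[0] ALU needs rd=1 wr=1: ok; after: ALU=0 MUL=1 MEM=2 BR=1, R=5, W=3
[1] BR needs rd=0 wr=0: ok; after: ALU=0 MUL=1 MEM=2 BR=0, R=5, W=3
[2] MUL needs rd=2 wr=1: WAW; after: ALU=0 MUL=1 MEM=2 BR=0, R=5, W=3
[3] ALU needs rd=2 wr=1: FU; after: ALU=0 MUL=1 MEM=2 BR=0, R=5, W=3
[4] BR needs rd=0 wr=0: FU; after: ALU=0 MUL=1 MEM=2 BR=0, R=5, W=3
[5] MEM needs rd=1 wr=1: ok; after: ALU=0 MUL=1 MEM=1 BR=0, R=4, W=2
[6] BR needs rd=2 wr=0: FU; after: ALU=0 MUL=1 MEM=1 BR=0, R=4, W=2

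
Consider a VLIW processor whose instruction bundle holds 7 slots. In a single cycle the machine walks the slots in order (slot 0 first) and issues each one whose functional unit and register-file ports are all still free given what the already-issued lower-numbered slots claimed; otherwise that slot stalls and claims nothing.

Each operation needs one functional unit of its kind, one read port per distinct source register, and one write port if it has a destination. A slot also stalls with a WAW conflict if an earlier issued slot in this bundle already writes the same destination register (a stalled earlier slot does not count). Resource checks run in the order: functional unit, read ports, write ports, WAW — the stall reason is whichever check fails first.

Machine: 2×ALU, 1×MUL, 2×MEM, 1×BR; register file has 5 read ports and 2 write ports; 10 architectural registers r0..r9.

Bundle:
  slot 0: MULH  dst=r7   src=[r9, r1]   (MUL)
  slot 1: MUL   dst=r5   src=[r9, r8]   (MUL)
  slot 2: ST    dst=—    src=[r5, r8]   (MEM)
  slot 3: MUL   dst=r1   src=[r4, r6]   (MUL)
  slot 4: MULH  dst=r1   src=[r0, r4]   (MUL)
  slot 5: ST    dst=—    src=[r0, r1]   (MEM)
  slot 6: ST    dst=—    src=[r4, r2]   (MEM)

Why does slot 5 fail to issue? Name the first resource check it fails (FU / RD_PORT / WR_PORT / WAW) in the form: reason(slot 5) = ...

reason(slot 5) = RD_PORT

(0) want 1×MUL +2rd +1wr — yes → AL2|MU0|ME2|BR1|rd3|wr1
(1) want 1×MUL +2rd +1wr — FU → AL2|MU0|ME2|BR1|rd3|wr1
(2) want 1×MEM +2rd +0wr — yes → AL2|MU0|ME1|BR1|rd1|wr1
(3) want 1×MUL +2rd +1wr — FU → AL2|MU0|ME1|BR1|rd1|wr1
(4) want 1×MUL +2rd +1wr — FU → AL2|MU0|ME1|BR1|rd1|wr1
(5) want 1×MEM +2rd +0wr — RD_PORT → AL2|MU0|ME1|BR1|rd1|wr1
(6) want 1×MEM +2rd +0wr — RD_PORT → AL2|MU0|ME1|BR1|rd1|wr1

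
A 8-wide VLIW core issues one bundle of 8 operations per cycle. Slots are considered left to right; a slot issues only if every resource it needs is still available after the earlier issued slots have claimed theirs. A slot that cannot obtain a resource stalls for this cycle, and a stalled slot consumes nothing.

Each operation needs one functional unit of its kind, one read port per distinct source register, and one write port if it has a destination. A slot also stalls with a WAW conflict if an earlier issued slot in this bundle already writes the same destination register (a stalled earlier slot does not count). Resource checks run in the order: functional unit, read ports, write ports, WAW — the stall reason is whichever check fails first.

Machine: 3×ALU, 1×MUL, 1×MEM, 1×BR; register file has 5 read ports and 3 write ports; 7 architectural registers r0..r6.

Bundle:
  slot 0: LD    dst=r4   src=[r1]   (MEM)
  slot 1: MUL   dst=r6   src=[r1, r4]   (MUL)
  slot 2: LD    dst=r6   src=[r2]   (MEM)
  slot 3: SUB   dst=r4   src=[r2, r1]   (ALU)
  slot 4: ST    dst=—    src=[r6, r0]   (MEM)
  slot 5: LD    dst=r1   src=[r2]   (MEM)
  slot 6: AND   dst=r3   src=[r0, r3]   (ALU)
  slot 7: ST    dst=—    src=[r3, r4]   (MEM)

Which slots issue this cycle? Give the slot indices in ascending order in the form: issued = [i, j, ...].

issued = [0, 1, 6]

[0] MEM needs rd=1 wr=1: ok; after: ALU=3 MUL=1 MEM=0 BR=1, R=4, W=2
[1] MUL needs rd=2 wr=1: ok; after: ALU=3 MUL=0 MEM=0 BR=1, R=2, W=1
[2] MEM needs rd=1 wr=1: FU; after: ALU=3 MUL=0 MEM=0 BR=1, R=2, W=1
[3] ALU needs rd=2 wr=1: WAW; after: ALU=3 MUL=0 MEM=0 BR=1, R=2, W=1
[4] MEM needs rd=2 wr=0: FU; after: ALU=3 MUL=0 MEM=0 BR=1, R=2, W=1
[5] MEM needs rd=1 wr=1: FU; after: ALU=3 MUL=0 MEM=0 BR=1, R=2, W=1
[6] ALU needs rd=2 wr=1: ok; after: ALU=2 MUL=0 MEM=0 BR=1, R=0, W=0
[7] MEM needs rd=2 wr=0: FU; after: ALU=2 MUL=0 MEM=0 BR=1, R=0, W=0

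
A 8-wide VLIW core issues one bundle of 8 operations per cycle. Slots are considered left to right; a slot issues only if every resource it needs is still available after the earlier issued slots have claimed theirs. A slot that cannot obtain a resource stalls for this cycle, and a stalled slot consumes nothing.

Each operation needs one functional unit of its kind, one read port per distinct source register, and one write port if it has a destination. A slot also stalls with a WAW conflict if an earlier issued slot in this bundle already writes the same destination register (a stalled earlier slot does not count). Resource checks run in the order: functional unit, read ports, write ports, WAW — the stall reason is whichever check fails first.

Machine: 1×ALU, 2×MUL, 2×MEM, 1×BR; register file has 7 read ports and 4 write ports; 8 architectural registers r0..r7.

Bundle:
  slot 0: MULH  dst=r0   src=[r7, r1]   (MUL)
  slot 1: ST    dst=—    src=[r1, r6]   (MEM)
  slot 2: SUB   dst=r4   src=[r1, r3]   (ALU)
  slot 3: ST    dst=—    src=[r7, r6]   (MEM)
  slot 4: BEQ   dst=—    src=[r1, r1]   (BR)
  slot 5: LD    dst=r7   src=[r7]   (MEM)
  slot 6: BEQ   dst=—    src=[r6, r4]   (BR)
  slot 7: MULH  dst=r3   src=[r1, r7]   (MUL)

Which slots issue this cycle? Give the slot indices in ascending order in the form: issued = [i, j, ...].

issued = [0, 1, 2, 4]

(0) want 1×MUL +2rd +1wr — yes → AL1|MU1|ME2|BR1|rd5|wr3
(1) want 1×MEM +2rd +0wr — yes → AL1|MU1|ME1|BR1|rd3|wr3
(2) want 1×ALU +2rd +1wr — yes → AL0|MU1|ME1|BR1|rd1|wr2
(3) want 1×MEM +2rd +0wr — RD_PORT → AL0|MU1|ME1|BR1|rd1|wr2
(4) want 1×BR +1rd +0wr — yes → AL0|MU1|ME1|BR0|rd0|wr2
(5) want 1×MEM +1rd +1wr — RD_PORT → AL0|MU1|ME1|BR0|rd0|wr2
(6) want 1×BR +2rd +0wr — FU → AL0|MU1|ME1|BR0|rd0|wr2
(7) want 1×MUL +2rd +1wr — RD_PORT → AL0|MU1|ME1|BR0|rd0|wr2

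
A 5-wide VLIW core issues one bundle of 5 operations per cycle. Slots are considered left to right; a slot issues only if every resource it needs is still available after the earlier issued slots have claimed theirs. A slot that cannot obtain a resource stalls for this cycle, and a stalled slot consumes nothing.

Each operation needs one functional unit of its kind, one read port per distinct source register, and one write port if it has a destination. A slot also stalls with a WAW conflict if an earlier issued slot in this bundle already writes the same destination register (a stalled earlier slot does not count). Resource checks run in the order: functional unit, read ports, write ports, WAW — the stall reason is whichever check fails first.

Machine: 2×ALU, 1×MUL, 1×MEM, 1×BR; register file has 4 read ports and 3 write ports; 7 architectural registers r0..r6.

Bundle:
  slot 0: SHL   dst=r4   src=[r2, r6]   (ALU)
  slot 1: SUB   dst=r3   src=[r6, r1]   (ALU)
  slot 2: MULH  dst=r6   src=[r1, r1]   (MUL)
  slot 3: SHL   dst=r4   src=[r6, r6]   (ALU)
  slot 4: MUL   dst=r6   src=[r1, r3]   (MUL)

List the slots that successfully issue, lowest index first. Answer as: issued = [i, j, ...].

(0) want 1×ALU +2rd +1wr — yes → AL1|MU1|ME1|BR1|rd2|wr2
(1) want 1×ALU +2rd +1wr — yes → AL0|MU1|ME1|BR1|rd0|wr1
(2) want 1×MUL +1rd +1wr — RD_PORT → AL0|MU1|ME1|BR1|rd0|wr1
(3) want 1×ALU +1rd +1wr — FU → AL0|MU1|ME1|BR1|rd0|wr1
(4) want 1×MUL +2rd +1wr — RD_PORT → AL0|MU1|ME1|BR1|rd0|wr1

issued = [0, 1]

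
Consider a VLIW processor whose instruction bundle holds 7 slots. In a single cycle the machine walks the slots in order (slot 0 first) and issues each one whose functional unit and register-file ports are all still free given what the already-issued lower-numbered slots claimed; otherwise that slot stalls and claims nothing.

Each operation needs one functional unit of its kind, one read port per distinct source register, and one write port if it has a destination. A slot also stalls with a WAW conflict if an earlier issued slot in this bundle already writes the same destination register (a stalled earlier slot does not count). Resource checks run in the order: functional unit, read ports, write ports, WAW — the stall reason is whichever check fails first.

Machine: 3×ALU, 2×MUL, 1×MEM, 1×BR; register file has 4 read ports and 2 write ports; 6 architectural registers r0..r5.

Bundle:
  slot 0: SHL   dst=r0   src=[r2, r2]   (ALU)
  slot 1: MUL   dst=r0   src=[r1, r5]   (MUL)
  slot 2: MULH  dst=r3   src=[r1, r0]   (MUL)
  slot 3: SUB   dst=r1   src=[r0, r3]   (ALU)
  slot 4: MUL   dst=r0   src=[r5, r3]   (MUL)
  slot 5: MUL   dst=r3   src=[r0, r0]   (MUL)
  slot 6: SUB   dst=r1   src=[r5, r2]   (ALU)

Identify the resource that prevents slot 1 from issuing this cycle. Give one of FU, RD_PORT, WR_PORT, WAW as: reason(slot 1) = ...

reason(slot 1) = WAW

slot 0 (ALU): ISSUE — free A2,Mu2,Ld1,B1 rp3 wp1
slot 1 (MUL): stall WAW — free A2,Mu2,Ld1,B1 rp3 wp1
slot 2 (MUL): ISSUE — free A2,Mu1,Ld1,B1 rp1 wp0
slot 3 (ALU): stall RD_PORT — free A2,Mu1,Ld1,B1 rp1 wp0
slot 4 (MUL): stall RD_PORT — free A2,Mu1,Ld1,B1 rp1 wp0
slot 5 (MUL): stall WR_PORT — free A2,Mu1,Ld1,B1 rp1 wp0
slot 6 (ALU): stall RD_PORT — free A2,Mu1,Ld1,B1 rp1 wp0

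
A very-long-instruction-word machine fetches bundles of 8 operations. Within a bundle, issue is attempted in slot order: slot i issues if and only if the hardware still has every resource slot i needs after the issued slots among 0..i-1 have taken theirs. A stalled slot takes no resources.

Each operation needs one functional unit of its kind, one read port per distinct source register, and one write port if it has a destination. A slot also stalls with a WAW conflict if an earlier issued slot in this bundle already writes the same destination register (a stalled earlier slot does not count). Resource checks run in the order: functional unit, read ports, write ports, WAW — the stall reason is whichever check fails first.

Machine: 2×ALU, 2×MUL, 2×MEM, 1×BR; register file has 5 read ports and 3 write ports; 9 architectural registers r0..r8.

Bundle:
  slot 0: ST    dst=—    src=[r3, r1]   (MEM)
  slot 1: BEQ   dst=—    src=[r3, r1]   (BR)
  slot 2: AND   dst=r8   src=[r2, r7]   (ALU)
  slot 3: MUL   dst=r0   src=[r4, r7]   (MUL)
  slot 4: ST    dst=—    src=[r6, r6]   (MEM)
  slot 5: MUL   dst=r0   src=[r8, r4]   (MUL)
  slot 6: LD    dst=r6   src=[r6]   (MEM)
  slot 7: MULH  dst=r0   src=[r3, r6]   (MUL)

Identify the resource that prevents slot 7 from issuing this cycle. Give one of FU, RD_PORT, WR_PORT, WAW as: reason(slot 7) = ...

reason(slot 7) = RD_PORT

  0. MEM ⇒ go  {2A/2Mu/1Ld/1B | 3r 3w}
  1. BR ⇒ go  {2A/2Mu/1Ld/0B | 1r 3w}
  2. ALU→r8 ⇒ no(RD_PORT)  {2A/2Mu/1Ld/0B | 1r 3w}
  3. MUL→r0 ⇒ no(RD_PORT)  {2A/2Mu/1Ld/0B | 1r 3w}
  4. MEM ⇒ go  {2A/2Mu/0Ld/0B | 0r 3w}
  5. MUL→r0 ⇒ no(RD_PORT)  {2A/2Mu/0Ld/0B | 0r 3w}
  6. MEM→r6 ⇒ no(FU)  {2A/2Mu/0Ld/0B | 0r 3w}
  7. MUL→r0 ⇒ no(RD_PORT)  {2A/2Mu/0Ld/0B | 0r 3w}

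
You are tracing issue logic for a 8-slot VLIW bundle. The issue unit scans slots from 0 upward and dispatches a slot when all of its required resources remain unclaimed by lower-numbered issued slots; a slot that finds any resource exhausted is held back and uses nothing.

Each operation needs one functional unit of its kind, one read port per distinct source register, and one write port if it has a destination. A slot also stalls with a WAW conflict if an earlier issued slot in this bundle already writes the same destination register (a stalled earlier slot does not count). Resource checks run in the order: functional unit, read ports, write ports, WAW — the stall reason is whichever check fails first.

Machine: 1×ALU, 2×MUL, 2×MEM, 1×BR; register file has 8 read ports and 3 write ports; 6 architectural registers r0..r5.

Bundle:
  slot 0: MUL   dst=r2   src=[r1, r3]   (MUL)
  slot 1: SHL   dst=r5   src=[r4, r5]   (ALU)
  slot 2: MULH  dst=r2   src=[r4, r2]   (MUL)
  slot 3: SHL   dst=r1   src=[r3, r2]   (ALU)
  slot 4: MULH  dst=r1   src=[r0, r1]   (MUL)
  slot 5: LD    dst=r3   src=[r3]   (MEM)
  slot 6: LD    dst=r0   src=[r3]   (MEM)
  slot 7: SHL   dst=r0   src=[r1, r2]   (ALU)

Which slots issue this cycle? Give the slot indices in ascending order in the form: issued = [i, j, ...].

slot 0 (MUL): ISSUE — free A1,Mu1,Ld2,B1 rp6 wp2
slot 1 (ALU): ISSUE — free A0,Mu1,Ld2,B1 rp4 wp1
slot 2 (MUL): stall WAW — free A0,Mu1,Ld2,B1 rp4 wp1
slot 3 (ALU): stall FU — free A0,Mu1,Ld2,B1 rp4 wp1
slot 4 (MUL): ISSUE — free A0,Mu0,Ld2,B1 rp2 wp0
slot 5 (MEM): stall WR_PORT — free A0,Mu0,Ld2,B1 rp2 wp0
slot 6 (MEM): stall WR_PORT — free A0,Mu0,Ld2,B1 rp2 wp0
slot 7 (ALU): stall FU — free A0,Mu0,Ld2,B1 rp2 wp0

issued = [0, 1, 4]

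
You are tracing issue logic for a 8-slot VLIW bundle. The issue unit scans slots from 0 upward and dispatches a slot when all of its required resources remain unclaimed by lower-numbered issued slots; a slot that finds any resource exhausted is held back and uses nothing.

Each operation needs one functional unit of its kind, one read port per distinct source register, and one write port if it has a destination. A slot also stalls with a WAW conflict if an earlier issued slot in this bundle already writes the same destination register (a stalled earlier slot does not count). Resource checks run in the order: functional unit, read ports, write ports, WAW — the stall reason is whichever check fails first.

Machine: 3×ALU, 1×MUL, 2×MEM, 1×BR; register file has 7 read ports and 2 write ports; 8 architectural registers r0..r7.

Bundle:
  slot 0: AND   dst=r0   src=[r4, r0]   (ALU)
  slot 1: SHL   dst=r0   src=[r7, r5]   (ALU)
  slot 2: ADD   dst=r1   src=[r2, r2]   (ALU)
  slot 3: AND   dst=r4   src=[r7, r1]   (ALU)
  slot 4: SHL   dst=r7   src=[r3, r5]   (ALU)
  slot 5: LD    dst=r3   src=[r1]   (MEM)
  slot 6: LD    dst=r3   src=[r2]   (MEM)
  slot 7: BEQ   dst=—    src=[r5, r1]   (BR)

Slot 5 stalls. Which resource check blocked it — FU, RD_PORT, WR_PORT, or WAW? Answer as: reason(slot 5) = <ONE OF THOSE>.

reason(slot 5) = WR_PORT

(0) want 1×ALU +2rd +1wr — yes → AL2|MU1|ME2|BR1|rd5|wr1
(1) want 1×ALU +2rd +1wr — WAW → AL2|MU1|ME2|BR1|rd5|wr1
(2) want 1×ALU +1rd +1wr — yes → AL1|MU1|ME2|BR1|rd4|wr0
(3) want 1×ALU +2rd +1wr — WR_PORT → AL1|MU1|ME2|BR1|rd4|wr0
(4) want 1×ALU +2rd +1wr — WR_PORT → AL1|MU1|ME2|BR1|rd4|wr0
(5) want 1×MEM +1rd +1wr — WR_PORT → AL1|MU1|ME2|BR1|rd4|wr0
(6) want 1×MEM +1rd +1wr — WR_PORT → AL1|MU1|ME2|BR1|rd4|wr0
(7) want 1×BR +2rd +0wr — yes → AL1|MU1|ME2|BR0|rd2|wr0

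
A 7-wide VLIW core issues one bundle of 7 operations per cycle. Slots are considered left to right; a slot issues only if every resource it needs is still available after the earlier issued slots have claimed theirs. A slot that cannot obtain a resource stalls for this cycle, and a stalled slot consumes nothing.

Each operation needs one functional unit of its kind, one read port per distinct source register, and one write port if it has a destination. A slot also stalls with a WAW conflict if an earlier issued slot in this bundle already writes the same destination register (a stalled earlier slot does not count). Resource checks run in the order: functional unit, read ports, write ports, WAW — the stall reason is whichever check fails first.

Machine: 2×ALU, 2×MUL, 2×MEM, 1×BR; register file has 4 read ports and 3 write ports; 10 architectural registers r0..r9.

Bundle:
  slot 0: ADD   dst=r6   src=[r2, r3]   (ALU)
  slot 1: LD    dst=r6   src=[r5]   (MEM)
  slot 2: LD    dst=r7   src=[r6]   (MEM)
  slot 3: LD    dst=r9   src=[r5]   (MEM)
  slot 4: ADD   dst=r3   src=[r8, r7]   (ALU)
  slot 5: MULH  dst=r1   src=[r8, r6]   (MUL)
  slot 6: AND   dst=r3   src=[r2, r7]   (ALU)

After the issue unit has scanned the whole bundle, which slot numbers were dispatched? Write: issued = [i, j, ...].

issued = [0, 2, 3]

[0] ALU needs rd=2 wr=1: ok; after: ALU=1 MUL=2 MEM=2 BR=1, R=2, W=2
[1] MEM needs rd=1 wr=1: WAW; after: ALU=1 MUL=2 MEM=2 BR=1, R=2, W=2
[2] MEM needs rd=1 wr=1: ok; after: ALU=1 MUL=2 MEM=1 BR=1, R=1, W=1
[3] MEM needs rd=1 wr=1: ok; after: ALU=1 MUL=2 MEM=0 BR=1, R=0, W=0
[4] ALU needs rd=2 wr=1: RD_PORT; after: ALU=1 MUL=2 MEM=0 BR=1, R=0, W=0
[5] MUL needs rd=2 wr=1: RD_PORT; after: ALU=1 MUL=2 MEM=0 BR=1, R=0, W=0
[6] ALU needs rd=2 wr=1: RD_PORT; after: ALU=1 MUL=2 MEM=0 BR=1, R=0, W=0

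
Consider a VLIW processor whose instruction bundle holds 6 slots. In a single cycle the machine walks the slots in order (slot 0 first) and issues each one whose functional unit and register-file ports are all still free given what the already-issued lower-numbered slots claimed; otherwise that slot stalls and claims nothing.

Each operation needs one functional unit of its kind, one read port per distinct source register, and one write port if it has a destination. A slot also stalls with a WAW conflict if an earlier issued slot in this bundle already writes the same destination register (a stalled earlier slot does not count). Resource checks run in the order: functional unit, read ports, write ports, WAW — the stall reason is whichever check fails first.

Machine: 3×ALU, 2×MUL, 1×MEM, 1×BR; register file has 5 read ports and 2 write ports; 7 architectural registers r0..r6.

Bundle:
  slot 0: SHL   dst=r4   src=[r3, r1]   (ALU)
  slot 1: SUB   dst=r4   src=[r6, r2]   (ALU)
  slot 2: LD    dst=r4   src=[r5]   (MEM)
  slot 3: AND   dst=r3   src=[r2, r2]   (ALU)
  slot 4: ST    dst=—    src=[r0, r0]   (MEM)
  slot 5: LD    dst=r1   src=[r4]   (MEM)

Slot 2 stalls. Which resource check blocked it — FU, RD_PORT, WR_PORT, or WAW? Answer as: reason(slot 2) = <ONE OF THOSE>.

#0 ALU src=r3,r1 dispatched  <A:2 Mu:2 Ld:1 B:1 rd:3 wr:1>
#1 ALU src=r6,r2 held:WAW  <A:2 Mu:2 Ld:1 B:1 rd:3 wr:1>
#2 MEM src=r5 held:WAW  <A:2 Mu:2 Ld:1 B:1 rd:3 wr:1>
#3 ALU src=r2,r2 dispatched  <A:1 Mu:2 Ld:1 B:1 rd:2 wr:0>
#4 MEM src=r0,r0 dispatched  <A:1 Mu:2 Ld:0 B:1 rd:1 wr:0>
#5 MEM src=r4 held:FU  <A:1 Mu:2 Ld:0 B:1 rd:1 wr:0>

reason(slot 2) = WAW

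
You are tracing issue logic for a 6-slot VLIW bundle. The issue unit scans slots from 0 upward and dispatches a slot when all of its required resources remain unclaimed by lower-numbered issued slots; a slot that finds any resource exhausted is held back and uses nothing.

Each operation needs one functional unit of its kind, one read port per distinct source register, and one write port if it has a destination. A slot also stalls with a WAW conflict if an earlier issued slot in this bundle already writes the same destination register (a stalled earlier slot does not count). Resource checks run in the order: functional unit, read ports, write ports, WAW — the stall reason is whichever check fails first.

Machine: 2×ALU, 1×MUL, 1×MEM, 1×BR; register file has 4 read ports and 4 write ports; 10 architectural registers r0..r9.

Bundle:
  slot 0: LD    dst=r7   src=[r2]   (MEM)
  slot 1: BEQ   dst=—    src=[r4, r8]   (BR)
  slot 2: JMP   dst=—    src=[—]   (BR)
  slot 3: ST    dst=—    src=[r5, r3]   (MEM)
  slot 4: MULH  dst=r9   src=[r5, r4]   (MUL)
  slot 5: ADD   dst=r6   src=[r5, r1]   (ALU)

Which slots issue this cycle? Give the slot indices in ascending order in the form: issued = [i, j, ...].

#0 MEM src=r2 dispatched  <A:2 Mu:1 Ld:0 B:1 rd:3 wr:3>
#1 BR src=r4,r8 dispatched  <A:2 Mu:1 Ld:0 B:0 rd:1 wr:3>
#2 BR src=- held:FU  <A:2 Mu:1 Ld:0 B:0 rd:1 wr:3>
#3 MEM src=r5,r3 held:FU  <A:2 Mu:1 Ld:0 B:0 rd:1 wr:3>
#4 MUL src=r5,r4 held:RD_PORT  <A:2 Mu:1 Ld:0 B:0 rd:1 wr:3>
#5 ALU src=r5,r1 held:RD_PORT  <A:2 Mu:1 Ld:0 B:0 rd:1 wr:3>

issued = [0, 1]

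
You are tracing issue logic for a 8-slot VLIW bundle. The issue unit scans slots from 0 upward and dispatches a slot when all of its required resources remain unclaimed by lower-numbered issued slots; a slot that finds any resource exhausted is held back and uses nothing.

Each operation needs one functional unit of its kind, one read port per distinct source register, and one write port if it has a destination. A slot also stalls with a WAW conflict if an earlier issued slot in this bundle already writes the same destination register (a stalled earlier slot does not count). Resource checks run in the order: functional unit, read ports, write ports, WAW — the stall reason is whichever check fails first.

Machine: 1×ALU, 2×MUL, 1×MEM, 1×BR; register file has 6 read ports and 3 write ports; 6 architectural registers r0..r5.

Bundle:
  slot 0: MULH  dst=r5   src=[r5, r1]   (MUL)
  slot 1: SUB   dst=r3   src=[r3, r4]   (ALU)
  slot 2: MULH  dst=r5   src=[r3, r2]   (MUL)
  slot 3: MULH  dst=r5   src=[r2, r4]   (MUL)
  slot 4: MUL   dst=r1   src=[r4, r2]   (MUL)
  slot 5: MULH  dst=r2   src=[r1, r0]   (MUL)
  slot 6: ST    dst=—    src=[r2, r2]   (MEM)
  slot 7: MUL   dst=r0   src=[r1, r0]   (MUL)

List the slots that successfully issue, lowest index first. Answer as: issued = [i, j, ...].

(0) want 1×MUL +2rd +1wr — yes → AL1|MU1|ME1|BR1|rd4|wr2
(1) want 1×ALU +2rd +1wr — yes → AL0|MU1|ME1|BR1|rd2|wr1
(2) want 1×MUL +2rd +1wr — WAW → AL0|MU1|ME1|BR1|rd2|wr1
(3) want 1×MUL +2rd +1wr — WAW → AL0|MU1|ME1|BR1|rd2|wr1
(4) want 1×MUL +2rd +1wr — yes → AL0|MU0|ME1|BR1|rd0|wr0
(5) want 1×MUL +2rd +1wr — FU → AL0|MU0|ME1|BR1|rd0|wr0
(6) want 1×MEM +1rd +0wr — RD_PORT → AL0|MU0|ME1|BR1|rd0|wr0
(7) want 1×MUL +2rd +1wr — FU → AL0|MU0|ME1|BR1|rd0|wr0

issued = [0, 1, 4]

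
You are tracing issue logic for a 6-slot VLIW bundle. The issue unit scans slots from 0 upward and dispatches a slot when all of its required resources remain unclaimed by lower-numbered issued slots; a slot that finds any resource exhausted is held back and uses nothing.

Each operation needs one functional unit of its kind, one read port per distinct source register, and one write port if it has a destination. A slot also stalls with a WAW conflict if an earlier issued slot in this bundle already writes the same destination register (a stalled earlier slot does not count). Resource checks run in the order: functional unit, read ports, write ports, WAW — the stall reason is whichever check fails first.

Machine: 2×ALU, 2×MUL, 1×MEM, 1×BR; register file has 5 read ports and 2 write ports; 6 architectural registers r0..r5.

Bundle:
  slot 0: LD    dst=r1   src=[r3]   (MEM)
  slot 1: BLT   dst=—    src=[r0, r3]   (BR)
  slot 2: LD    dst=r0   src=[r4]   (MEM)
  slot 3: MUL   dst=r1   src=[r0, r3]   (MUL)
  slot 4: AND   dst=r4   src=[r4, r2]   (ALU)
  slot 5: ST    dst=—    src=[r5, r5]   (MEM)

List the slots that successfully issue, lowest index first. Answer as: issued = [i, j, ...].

issued = [0, 1, 4]

[0] MEM needs rd=1 wr=1: ok; after: ALU=2 MUL=2 MEM=0 BR=1, R=4, W=1
[1] BR needs rd=2 wr=0: ok; after: ALU=2 MUL=2 MEM=0 BR=0, R=2, W=1
[2] MEM needs rd=1 wr=1: FU; after: ALU=2 MUL=2 MEM=0 BR=0, R=2, W=1
[3] MUL needs rd=2 wr=1: WAW; after: ALU=2 MUL=2 MEM=0 BR=0, R=2, W=1
[4] ALU needs rd=2 wr=1: ok; after: ALU=1 MUL=2 MEM=0 BR=0, R=0, W=0
[5] MEM needs rd=1 wr=0: FU; after: ALU=1 MUL=2 MEM=0 BR=0, R=0, W=0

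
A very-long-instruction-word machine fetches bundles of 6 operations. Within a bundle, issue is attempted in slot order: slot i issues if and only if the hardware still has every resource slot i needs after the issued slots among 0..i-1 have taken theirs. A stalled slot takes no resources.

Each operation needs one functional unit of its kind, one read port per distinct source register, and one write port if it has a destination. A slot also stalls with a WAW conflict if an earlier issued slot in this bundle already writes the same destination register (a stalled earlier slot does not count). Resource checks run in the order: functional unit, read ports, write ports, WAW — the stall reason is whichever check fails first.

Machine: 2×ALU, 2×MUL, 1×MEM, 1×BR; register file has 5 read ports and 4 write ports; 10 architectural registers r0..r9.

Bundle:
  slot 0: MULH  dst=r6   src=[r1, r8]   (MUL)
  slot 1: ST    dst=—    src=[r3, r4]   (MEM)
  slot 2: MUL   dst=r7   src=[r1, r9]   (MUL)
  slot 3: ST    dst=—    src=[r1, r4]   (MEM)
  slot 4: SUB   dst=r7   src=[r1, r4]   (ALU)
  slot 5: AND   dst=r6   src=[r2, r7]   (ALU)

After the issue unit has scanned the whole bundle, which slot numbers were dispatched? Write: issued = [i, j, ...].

issued = [0, 1]

slot 0 (MUL): ISSUE — free A2,Mu1,Ld1,B1 rp3 wp3
slot 1 (MEM): ISSUE — free A2,Mu1,Ld0,B1 rp1 wp3
slot 2 (MUL): stall RD_PORT — free A2,Mu1,Ld0,B1 rp1 wp3
slot 3 (MEM): stall FU — free A2,Mu1,Ld0,B1 rp1 wp3
slot 4 (ALU): stall RD_PORT — free A2,Mu1,Ld0,B1 rp1 wp3
slot 5 (ALU): stall RD_PORT — free A2,Mu1,Ld0,B1 rp1 wp3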